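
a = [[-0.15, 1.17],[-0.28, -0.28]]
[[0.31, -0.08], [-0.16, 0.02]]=a @ [[0.28, 0.00],[0.3, -0.07]]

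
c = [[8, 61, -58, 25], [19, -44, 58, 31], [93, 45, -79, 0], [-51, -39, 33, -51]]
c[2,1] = 45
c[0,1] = 61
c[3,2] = 33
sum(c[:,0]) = 69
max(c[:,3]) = 31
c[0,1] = 61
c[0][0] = 8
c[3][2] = 33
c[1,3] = 31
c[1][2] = 58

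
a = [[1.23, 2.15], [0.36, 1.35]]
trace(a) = 2.58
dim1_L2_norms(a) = [2.48, 1.4]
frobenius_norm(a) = 2.84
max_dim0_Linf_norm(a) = 2.15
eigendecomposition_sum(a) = [[0.22, -0.5], [-0.08, 0.19]] + [[1.01, 2.65],[0.44, 1.16]]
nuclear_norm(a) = 3.14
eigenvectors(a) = [[-0.93, -0.92],[0.36, -0.4]]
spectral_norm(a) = 2.83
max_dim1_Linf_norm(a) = 2.15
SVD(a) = [[-0.87, -0.48], [-0.48, 0.87]] @ diag([2.8265050987334943, 0.31363821009812604]) @ [[-0.44,-0.9], [-0.9,0.44]]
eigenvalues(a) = [0.41, 2.17]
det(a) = 0.89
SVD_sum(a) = [[1.09, 2.22], [0.61, 1.23]] + [[0.14, -0.07], [-0.25, 0.12]]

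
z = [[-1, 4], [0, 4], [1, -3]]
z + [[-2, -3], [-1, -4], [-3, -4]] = [[-3, 1], [-1, 0], [-2, -7]]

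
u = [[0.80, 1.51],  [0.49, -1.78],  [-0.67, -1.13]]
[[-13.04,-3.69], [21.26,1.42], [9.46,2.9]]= u@ [[4.11, -2.04], [-10.81, -1.36]]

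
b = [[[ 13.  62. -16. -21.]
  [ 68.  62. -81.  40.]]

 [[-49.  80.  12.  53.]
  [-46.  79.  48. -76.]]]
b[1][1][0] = -46.0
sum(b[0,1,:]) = 89.0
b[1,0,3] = 53.0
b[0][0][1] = 62.0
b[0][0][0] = 13.0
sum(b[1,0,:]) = 96.0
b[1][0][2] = 12.0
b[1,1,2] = 48.0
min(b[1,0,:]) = -49.0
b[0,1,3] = 40.0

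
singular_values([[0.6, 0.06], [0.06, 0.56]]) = [0.64, 0.52]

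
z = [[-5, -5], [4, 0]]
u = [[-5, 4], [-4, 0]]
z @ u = [[45, -20], [-20, 16]]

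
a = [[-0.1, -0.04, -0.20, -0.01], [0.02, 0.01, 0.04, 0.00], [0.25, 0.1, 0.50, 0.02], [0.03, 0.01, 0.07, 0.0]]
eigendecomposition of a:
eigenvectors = [[-0.37, 0.41, 0.71, -0.46], [0.07, 0.16, -0.57, -0.50], [0.92, -0.27, -0.23, 0.31], [0.13, 0.86, -0.34, 0.67]]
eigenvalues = [0.41, -0.01, 0.0, 0.0]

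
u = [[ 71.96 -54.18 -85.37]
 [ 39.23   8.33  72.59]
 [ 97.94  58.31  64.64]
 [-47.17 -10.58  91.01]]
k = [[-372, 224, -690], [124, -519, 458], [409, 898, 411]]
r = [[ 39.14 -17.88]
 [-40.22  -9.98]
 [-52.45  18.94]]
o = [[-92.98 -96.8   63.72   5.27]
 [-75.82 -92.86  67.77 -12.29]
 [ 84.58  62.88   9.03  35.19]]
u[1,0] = 39.23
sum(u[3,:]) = 33.260000000000005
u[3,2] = 91.01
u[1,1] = 8.33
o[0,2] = 63.72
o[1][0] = -75.82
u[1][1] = 8.33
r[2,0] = -52.45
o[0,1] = -96.8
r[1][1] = -9.98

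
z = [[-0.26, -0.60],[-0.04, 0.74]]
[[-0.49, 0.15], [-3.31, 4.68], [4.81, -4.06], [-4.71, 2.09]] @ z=[[0.12, 0.40], [0.67, 5.45], [-1.09, -5.89], [1.14, 4.37]]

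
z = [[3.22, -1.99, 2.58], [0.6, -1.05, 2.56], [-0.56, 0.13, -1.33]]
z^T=[[3.22,0.60,-0.56], [-1.99,-1.05,0.13], [2.58,2.56,-1.33]]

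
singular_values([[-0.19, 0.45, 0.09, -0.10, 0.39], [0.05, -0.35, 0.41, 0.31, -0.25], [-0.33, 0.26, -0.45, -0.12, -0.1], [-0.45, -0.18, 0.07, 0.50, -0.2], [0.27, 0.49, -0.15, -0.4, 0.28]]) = [1.23, 0.74, 0.52, 0.14, 0.09]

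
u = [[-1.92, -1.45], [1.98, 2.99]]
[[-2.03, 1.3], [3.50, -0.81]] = u@[[0.35,  -0.94],[0.94,  0.35]]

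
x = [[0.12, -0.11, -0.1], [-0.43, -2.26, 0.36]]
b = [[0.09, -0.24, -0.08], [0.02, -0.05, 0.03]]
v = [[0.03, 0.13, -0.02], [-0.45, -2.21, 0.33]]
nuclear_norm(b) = 0.32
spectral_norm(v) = 2.28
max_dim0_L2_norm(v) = 2.21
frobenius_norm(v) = 2.28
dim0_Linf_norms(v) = [0.45, 2.21, 0.33]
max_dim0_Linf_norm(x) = 2.26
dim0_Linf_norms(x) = [0.43, 2.26, 0.36]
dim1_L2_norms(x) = [0.19, 2.33]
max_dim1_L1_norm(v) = 2.99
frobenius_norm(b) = 0.28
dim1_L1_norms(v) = [0.18, 2.99]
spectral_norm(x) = 2.33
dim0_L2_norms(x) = [0.45, 2.26, 0.37]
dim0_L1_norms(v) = [0.48, 2.34, 0.35]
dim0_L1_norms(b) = [0.11, 0.29, 0.11]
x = v + b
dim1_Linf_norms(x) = [0.12, 2.26]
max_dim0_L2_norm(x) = 2.26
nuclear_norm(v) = 2.29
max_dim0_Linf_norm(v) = 2.21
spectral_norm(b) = 0.27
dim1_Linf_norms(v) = [0.13, 2.21]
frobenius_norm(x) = 2.34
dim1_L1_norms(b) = [0.41, 0.1]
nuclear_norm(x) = 2.51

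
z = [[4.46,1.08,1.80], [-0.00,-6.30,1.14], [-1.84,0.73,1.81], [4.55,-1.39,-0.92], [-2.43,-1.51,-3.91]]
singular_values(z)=[7.33, 6.74, 4.5]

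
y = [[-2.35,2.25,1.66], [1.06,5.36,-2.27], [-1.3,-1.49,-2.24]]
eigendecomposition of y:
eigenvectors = [[(0.21+0j),0.81+0.00j,(0.81-0j)], [0.96+0.00j,(-0.13+0.13j),(-0.13-0.13j)], [(-0.2+0j),(0.02+0.56j),0.02-0.56j]]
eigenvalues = [(6.08+0j), (-2.66+1.52j), (-2.66-1.52j)]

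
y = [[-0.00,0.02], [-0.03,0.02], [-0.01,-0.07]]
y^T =[[-0.0, -0.03, -0.01], [0.02, 0.02, -0.07]]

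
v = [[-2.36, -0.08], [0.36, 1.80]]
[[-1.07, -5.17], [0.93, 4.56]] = v@[[0.44, 2.12], [0.43, 2.11]]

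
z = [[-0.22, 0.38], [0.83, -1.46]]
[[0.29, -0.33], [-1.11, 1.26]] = z@[[-0.98, -0.20], [0.20, -0.98]]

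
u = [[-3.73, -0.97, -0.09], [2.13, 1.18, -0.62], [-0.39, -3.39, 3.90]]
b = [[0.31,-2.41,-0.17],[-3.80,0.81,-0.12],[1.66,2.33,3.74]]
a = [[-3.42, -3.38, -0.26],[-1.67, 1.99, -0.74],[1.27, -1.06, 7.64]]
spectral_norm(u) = 5.68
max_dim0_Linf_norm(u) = 3.9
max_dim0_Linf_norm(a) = 7.64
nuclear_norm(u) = 9.69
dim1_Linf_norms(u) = [3.73, 2.13, 3.9]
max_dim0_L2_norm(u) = 4.31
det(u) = -0.89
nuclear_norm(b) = 10.53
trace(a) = 6.21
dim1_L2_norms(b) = [2.44, 3.89, 4.71]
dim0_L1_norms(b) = [5.77, 5.55, 4.03]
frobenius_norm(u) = 6.93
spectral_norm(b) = 5.04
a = u + b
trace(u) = 1.35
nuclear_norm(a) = 15.08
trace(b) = 4.86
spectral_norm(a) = 7.94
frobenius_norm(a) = 9.57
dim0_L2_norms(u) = [4.31, 3.72, 3.95]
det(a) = -89.07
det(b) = -31.01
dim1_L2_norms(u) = [3.86, 2.51, 5.18]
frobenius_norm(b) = 6.57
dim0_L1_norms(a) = [6.36, 6.43, 8.64]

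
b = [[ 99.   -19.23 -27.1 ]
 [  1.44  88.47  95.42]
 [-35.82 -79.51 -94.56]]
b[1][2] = 95.42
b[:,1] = [-19.23, 88.47, -79.51]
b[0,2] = -27.1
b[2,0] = -35.82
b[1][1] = 88.47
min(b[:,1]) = -79.51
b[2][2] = -94.56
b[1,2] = 95.42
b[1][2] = 95.42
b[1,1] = 88.47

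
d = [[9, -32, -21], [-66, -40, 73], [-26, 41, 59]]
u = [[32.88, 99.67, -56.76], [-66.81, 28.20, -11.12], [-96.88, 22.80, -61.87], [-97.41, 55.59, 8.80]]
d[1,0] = -66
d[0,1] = -32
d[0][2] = -21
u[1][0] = -66.81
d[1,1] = -40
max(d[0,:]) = 9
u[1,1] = 28.2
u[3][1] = 55.59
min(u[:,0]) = -97.41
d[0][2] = -21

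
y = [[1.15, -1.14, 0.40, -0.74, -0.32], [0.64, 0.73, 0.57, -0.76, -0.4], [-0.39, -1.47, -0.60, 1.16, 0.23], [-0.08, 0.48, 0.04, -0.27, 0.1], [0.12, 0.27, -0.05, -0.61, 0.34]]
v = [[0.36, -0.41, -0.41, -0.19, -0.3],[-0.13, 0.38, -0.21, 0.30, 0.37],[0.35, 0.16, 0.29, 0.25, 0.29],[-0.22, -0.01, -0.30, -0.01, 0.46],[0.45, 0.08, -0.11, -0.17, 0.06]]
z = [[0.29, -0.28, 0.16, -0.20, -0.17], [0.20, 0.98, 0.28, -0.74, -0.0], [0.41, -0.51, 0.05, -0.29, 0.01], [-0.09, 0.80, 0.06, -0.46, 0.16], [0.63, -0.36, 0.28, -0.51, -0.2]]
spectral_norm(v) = 1.00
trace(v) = 1.08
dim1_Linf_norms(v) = [0.41, 0.38, 0.35, 0.46, 0.45]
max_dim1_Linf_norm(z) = 0.98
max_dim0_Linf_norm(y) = 1.47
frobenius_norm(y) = 3.23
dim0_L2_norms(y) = [1.38, 2.07, 0.92, 1.71, 0.66]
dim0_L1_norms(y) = [2.38, 4.09, 1.66, 3.54, 1.39]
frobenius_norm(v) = 1.42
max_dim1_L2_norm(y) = 2.02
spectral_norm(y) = 2.53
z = v @ y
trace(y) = 1.35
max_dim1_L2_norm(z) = 1.28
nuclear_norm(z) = 3.15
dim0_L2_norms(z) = [0.83, 1.44, 0.43, 1.07, 0.31]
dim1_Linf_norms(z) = [0.29, 0.98, 0.51, 0.8, 0.63]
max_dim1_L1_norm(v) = 1.67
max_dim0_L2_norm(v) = 0.73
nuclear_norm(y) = 5.14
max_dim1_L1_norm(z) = 2.2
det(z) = 0.00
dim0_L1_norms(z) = [1.62, 2.93, 0.83, 2.2, 0.54]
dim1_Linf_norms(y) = [1.15, 0.76, 1.47, 0.48, 0.61]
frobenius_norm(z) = 2.05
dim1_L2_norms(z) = [0.51, 1.28, 0.72, 0.94, 0.95]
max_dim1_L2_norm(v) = 0.77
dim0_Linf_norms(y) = [1.15, 1.47, 0.6, 1.16, 0.4]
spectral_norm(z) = 1.58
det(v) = 0.03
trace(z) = 0.66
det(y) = -0.00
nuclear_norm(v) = 2.83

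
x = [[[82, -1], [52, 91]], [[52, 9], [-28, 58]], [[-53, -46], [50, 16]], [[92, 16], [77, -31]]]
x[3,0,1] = 16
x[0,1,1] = 91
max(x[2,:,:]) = 50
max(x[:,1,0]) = 77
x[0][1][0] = 52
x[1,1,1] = 58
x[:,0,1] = [-1, 9, -46, 16]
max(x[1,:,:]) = 58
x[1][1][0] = -28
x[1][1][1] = 58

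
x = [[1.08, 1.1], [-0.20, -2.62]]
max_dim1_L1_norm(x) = 2.82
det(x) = -2.61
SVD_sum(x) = [[0.3,1.28], [-0.59,-2.53]] + [[0.78, -0.18], [0.39, -0.09]]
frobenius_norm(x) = 3.05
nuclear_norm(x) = 3.81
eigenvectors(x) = [[1.0, -0.29], [-0.05, 0.96]]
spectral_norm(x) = 2.91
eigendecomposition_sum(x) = [[1.04,0.31],[-0.06,-0.02]] + [[0.04,0.79], [-0.14,-2.60]]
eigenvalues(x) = [1.02, -2.56]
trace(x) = -1.54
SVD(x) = [[-0.45, 0.89],  [0.89, 0.45]] @ diag([2.911613857558826, 0.8962726953731281]) @ [[-0.23,  -0.97], [0.97,  -0.23]]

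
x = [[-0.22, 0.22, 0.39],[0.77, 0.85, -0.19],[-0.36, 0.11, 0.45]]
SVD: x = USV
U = [[-0.11, -0.67, -0.73], [0.96, -0.27, 0.10], [-0.26, -0.69, 0.67]]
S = [1.2, 0.72, 0.0]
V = [[0.72, 0.64, -0.29], [0.27, -0.63, -0.73], [-0.64, 0.45, -0.62]]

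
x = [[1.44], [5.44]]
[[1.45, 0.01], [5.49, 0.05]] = x @ [[1.01,0.01]]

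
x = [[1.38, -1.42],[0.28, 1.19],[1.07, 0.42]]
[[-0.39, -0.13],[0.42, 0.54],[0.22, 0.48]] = x @ [[0.07, 0.30],  [0.34, 0.38]]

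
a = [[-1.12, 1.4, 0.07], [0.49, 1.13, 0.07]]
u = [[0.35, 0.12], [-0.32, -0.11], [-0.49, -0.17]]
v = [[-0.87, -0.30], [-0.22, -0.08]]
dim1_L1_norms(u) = [0.47, 0.43, 0.66]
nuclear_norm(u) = 0.72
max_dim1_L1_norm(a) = 2.59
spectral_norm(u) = 0.72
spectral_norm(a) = 1.93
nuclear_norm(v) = 0.95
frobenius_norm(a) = 2.18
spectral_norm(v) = 0.95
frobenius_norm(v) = 0.95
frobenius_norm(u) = 0.72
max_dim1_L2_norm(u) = 0.52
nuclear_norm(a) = 2.94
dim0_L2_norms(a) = [1.22, 1.8, 0.1]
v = a @ u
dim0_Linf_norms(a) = [1.12, 1.4, 0.07]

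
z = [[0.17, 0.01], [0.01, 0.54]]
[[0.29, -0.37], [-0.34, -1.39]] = z@[[1.74, -2.03],[-0.67, -2.54]]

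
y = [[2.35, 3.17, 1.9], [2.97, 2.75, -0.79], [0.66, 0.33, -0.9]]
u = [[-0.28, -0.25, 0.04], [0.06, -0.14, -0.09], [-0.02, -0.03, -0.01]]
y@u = [[-0.51,  -1.09,  -0.21],[-0.65,  -1.10,  -0.12],[-0.15,  -0.18,  0.01]]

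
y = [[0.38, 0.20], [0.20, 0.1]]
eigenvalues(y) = [0.48, -0.0]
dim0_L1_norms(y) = [0.58, 0.3]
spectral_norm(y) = 0.48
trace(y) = 0.48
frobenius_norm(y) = 0.48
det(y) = -0.00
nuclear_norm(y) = 0.49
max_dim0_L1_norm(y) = 0.58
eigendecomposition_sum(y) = [[0.38, 0.2], [0.2, 0.10]] + [[-0.00, 0.00], [0.00, -0.0]]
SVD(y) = [[-0.89, -0.46], [-0.46, 0.89]] @ diag([0.4841311123146741, 0.004131112314674066]) @ [[-0.89, -0.46], [0.46, -0.89]]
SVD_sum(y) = [[0.38, 0.2],[0.2, 0.10]] + [[-0.00, 0.0], [0.00, -0.0]]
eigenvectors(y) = [[0.89,  -0.46], [0.46,  0.89]]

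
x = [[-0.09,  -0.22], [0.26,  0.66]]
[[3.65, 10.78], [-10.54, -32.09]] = x @ [[-41.24, -23.7], [0.27, -39.29]]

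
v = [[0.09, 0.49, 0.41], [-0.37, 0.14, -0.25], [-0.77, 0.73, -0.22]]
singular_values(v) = [1.17, 0.66, 0.0]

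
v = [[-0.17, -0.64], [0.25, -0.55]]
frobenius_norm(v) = 0.90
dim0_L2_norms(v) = [0.3, 0.84]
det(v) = 0.25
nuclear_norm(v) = 1.14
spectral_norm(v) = 0.84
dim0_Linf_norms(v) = [0.25, 0.64]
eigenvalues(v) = [(-0.36+0.35j), (-0.36-0.35j)]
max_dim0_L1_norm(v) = 1.19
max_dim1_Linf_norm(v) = 0.64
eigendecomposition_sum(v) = [[-0.09+0.27j, (-0.32-0.33j)], [0.12+0.13j, -0.28+0.08j]] + [[-0.09-0.27j, (-0.32+0.33j)],[(0.12-0.13j), (-0.28-0.08j)]]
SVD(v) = [[0.75,0.66],[0.66,-0.75]] @ diag([0.8446444275022019, 0.30012629189972273]) @ [[0.05, -1.00], [-1.0, -0.05]]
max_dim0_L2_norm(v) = 0.84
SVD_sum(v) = [[0.03, -0.63], [0.03, -0.56]] + [[-0.20,-0.01], [0.22,0.01]]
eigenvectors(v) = [[(0.85+0j), 0.85-0.00j], [(0.25-0.47j), (0.25+0.47j)]]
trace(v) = -0.72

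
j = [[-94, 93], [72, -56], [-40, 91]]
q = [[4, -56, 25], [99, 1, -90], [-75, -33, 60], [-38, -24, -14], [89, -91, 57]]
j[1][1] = -56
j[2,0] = -40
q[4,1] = -91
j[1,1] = -56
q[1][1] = 1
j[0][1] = 93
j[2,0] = -40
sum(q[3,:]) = -76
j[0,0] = -94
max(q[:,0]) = 99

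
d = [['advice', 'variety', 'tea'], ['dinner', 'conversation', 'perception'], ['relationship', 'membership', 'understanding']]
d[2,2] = 'understanding'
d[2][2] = 'understanding'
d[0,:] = ['advice', 'variety', 'tea']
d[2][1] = 'membership'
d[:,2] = ['tea', 'perception', 'understanding']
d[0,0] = 'advice'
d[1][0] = 'dinner'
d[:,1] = ['variety', 'conversation', 'membership']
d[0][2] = 'tea'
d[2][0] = 'relationship'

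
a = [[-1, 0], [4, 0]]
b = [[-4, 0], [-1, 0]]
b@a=[[4, 0], [1, 0]]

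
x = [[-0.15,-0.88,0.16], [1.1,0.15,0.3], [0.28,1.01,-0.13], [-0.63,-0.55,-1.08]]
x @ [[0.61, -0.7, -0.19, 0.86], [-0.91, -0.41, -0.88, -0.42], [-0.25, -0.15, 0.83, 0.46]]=[[0.67, 0.44, 0.94, 0.31], [0.46, -0.88, -0.09, 1.02], [-0.72, -0.59, -1.05, -0.24], [0.39, 0.83, -0.29, -0.81]]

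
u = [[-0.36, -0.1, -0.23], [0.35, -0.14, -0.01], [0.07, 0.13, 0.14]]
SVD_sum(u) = [[-0.39, -0.02, -0.16], [0.29, 0.02, 0.12], [0.12, 0.01, 0.05]] + [[0.03, -0.08, -0.07], [0.06, -0.16, -0.13], [-0.05, 0.12, 0.10]] + [[0.0, 0.0, -0.0], [0.00, 0.00, -0.00], [0.00, 0.0, -0.0]]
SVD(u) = [[-0.78, -0.38, 0.49], [0.58, -0.74, 0.35], [0.23, 0.56, 0.8]] @ diag([0.5418957530414265, 0.2870422996901404, 0.007463981796648611]) @ [[0.92, 0.05, 0.38], [-0.29, 0.74, 0.6], [0.25, 0.67, -0.70]]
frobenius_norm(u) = 0.61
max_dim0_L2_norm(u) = 0.51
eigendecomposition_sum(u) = [[-0.28+0.00j, (-0.06+0j), (-0.17+0j)],[(0.9-0j), 0.19-0.00j, (0.54-0j)],[-0.25+0.00j, (-0.05+0j), (-0.15+0j)]] + [[(-0.04-0.07j), -0.02-0.05j, -0.03-0.09j], [(-0.28-0.18j), -0.16-0.13j, -0.28-0.28j], [0.16+0.18j, (0.09+0.12j), 0.15+0.24j]] + [[(-0.04+0.07j), -0.02+0.05j, -0.03+0.09j], [-0.28+0.18j, (-0.16+0.13j), (-0.28+0.28j)], [0.16-0.18j, 0.09-0.12j, (0.15-0.24j)]]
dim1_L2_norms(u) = [0.44, 0.38, 0.2]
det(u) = -0.00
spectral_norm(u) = 0.54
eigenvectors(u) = [[(0.29+0j),(-0.17-0.08j),(-0.17+0.08j)], [-0.92+0.00j,-0.80+0.00j,(-0.8-0j)], [0.26+0.00j,0.56+0.14j,(0.56-0.14j)]]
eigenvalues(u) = [(-0.25+0j), (-0.06+0.04j), (-0.06-0.04j)]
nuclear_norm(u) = 0.84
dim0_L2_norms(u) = [0.51, 0.22, 0.27]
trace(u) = -0.36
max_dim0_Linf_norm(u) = 0.36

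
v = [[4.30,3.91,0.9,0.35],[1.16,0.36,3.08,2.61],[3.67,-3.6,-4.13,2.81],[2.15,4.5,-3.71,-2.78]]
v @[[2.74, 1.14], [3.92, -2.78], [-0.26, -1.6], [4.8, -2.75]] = [[28.56,-8.37], [16.32,-11.78], [10.51,13.07], [11.15,3.52]]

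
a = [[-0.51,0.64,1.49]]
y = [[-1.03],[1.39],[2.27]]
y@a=[[0.53, -0.66, -1.53], [-0.71, 0.89, 2.07], [-1.16, 1.45, 3.38]]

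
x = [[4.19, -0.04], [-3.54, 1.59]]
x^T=[[4.19, -3.54], [-0.04, 1.59]]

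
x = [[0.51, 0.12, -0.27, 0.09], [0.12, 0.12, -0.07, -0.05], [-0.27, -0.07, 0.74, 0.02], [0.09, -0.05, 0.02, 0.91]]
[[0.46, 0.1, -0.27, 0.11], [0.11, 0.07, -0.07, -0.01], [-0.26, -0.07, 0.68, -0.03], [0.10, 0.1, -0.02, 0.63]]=x @ [[0.87, 0.01, -0.04, 0.03], [0.01, 0.61, -0.04, 0.14], [-0.04, -0.04, 0.9, -0.04], [0.03, 0.14, -0.04, 0.7]]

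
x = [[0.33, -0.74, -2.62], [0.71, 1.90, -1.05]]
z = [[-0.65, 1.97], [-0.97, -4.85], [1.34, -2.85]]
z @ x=[[1.18, 4.22, -0.37], [-3.76, -8.5, 7.63], [-1.58, -6.41, -0.52]]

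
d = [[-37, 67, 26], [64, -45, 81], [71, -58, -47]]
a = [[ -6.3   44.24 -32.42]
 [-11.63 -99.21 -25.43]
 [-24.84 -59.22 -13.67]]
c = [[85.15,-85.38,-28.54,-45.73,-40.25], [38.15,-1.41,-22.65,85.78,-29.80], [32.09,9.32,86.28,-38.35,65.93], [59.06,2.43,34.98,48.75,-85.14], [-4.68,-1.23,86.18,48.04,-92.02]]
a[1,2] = -25.43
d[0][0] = -37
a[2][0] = -24.84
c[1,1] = -1.41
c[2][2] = 86.28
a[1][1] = -99.21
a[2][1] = -59.22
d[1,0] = 64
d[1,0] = 64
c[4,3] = 48.04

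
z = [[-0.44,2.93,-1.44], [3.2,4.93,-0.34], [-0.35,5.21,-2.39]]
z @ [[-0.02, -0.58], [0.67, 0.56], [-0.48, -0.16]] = [[2.66, 2.13], [3.4, 0.96], [4.64, 3.50]]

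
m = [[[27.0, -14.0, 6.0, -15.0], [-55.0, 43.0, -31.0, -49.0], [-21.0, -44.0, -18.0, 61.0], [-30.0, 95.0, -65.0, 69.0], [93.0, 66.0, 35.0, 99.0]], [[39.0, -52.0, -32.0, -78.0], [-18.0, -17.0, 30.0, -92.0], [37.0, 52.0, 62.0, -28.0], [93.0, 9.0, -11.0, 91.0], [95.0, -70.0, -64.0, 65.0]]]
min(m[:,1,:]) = -92.0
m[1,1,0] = -18.0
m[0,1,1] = 43.0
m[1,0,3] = -78.0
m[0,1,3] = -49.0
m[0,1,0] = -55.0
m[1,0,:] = [39.0, -52.0, -32.0, -78.0]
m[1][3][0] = 93.0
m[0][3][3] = 69.0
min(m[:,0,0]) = 27.0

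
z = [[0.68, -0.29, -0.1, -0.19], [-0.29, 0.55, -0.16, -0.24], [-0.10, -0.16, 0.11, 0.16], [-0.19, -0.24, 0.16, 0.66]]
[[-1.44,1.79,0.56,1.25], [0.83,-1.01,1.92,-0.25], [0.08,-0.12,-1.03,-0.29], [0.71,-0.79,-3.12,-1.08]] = z @ [[-0.87, 1.48, 0.84, 1.34],  [1.83, -1.73, 2.38, -0.31],  [0.73, -0.33, 0.19, 0.16],  [1.31, -1.32, -3.67, -1.40]]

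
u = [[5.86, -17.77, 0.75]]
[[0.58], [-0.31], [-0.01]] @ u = [[3.40,-10.31,0.43], [-1.82,5.51,-0.23], [-0.06,0.18,-0.01]]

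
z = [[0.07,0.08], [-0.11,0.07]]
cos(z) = [[1.0,-0.01], [0.01,1.0]]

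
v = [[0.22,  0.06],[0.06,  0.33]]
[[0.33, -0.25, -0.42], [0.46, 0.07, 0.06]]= v @ [[1.18, -1.24, -2.05], [1.18, 0.43, 0.54]]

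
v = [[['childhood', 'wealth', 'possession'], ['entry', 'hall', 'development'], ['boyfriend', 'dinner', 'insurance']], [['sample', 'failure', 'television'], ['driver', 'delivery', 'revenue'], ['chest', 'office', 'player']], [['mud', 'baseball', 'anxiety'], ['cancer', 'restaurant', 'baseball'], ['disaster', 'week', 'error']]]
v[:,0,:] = [['childhood', 'wealth', 'possession'], ['sample', 'failure', 'television'], ['mud', 'baseball', 'anxiety']]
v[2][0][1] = 'baseball'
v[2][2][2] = 'error'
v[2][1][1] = 'restaurant'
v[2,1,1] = 'restaurant'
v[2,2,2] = 'error'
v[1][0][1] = 'failure'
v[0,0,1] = 'wealth'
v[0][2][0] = 'boyfriend'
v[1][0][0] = 'sample'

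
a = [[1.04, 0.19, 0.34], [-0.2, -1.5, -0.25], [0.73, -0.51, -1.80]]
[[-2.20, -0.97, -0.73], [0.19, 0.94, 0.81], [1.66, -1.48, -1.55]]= a @ [[-1.63, -1.01, -0.83], [0.37, -0.59, -0.54], [-1.69, 0.58, 0.68]]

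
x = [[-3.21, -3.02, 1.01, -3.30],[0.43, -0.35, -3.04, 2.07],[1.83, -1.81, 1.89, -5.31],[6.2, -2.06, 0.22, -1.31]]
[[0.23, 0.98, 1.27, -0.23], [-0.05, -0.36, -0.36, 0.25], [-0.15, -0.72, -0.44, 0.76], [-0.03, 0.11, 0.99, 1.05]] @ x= [[0.58, -2.86, -0.40, -5.17], [0.90, 0.41, 0.42, 1.00], [4.08, -0.06, 1.37, 0.35], [8.47, -3.9, 1.74, -6.31]]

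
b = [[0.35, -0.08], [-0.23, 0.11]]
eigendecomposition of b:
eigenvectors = [[0.79, 0.26], [-0.61, 0.97]]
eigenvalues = [0.41, 0.05]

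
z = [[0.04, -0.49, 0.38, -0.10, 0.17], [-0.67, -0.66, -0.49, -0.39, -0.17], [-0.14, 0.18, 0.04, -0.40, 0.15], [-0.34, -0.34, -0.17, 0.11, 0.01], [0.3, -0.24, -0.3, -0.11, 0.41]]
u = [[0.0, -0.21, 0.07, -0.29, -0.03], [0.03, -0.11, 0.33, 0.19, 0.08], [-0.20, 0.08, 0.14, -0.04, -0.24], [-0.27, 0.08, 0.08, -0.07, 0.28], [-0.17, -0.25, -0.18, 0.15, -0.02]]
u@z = [[0.22, 0.26, 0.16, 0.03, 0.03], [-0.01, 0.03, 0.02, -0.08, 0.11], [-0.14, 0.14, -0.03, -0.05, -0.13], [0.03, 0.05, -0.21, -0.07, 0.07], [0.13, 0.17, 0.03, 0.21, -0.02]]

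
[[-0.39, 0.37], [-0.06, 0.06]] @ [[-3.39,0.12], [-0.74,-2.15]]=[[1.05, -0.84], [0.16, -0.14]]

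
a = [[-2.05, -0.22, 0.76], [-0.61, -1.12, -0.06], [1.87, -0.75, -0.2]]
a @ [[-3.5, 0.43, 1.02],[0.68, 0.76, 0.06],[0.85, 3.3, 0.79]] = [[7.67, 1.46, -1.50], [1.32, -1.31, -0.74], [-7.22, -0.43, 1.70]]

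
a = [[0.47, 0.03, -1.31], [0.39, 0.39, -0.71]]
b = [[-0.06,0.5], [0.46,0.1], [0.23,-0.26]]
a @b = [[-0.32, 0.58], [-0.01, 0.42]]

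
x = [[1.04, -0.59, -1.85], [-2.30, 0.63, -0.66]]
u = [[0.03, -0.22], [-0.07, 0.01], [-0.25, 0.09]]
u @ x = [[0.54, -0.16, 0.09], [-0.1, 0.05, 0.12], [-0.47, 0.20, 0.40]]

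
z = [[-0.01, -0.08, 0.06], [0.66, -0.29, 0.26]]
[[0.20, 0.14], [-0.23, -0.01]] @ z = [[0.09, -0.06, 0.05], [-0.00, 0.02, -0.02]]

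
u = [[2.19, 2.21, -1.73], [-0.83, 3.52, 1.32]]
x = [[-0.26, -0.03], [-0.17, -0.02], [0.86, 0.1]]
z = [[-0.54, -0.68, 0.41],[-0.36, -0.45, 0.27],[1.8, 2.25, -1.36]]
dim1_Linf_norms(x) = [0.26, 0.17, 0.86]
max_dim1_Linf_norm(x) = 0.86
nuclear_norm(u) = 7.34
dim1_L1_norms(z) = [1.63, 1.08, 5.41]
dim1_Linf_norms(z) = [0.68, 0.45, 2.25]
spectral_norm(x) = 0.92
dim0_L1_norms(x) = [1.29, 0.15]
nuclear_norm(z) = 3.39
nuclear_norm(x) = 0.92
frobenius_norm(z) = 3.39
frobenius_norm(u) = 5.24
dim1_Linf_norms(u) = [2.21, 3.52]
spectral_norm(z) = 3.39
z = x @ u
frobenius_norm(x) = 0.92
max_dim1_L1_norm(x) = 0.96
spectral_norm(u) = 4.19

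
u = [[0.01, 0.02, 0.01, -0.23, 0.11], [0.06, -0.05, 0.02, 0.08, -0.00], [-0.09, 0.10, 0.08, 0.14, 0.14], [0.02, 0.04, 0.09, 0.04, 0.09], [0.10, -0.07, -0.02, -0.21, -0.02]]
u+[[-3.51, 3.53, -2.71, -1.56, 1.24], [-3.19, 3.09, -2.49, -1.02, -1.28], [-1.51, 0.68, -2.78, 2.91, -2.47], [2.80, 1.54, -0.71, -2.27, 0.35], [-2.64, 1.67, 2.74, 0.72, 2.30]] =[[-3.50, 3.55, -2.70, -1.79, 1.35],[-3.13, 3.04, -2.47, -0.94, -1.28],[-1.60, 0.78, -2.70, 3.05, -2.33],[2.82, 1.58, -0.62, -2.23, 0.44],[-2.54, 1.6, 2.72, 0.51, 2.28]]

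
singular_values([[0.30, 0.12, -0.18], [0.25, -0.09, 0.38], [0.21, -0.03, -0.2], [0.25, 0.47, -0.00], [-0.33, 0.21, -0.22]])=[0.64, 0.61, 0.38]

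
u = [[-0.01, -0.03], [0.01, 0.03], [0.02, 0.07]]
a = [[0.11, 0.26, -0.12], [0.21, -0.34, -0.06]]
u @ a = [[-0.01, 0.01, 0.0],  [0.01, -0.01, -0.0],  [0.02, -0.02, -0.01]]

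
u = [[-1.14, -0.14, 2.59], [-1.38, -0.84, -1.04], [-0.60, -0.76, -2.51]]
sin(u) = [[-1.65, -1.03, -0.93], [-0.29, -0.37, -1.51], [0.75, 0.22, -0.83]]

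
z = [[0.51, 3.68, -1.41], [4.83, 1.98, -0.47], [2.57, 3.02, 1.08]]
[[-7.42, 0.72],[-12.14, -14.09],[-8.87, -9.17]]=z @ [[-1.82,-3.09], [-1.57,0.09], [0.51,-1.39]]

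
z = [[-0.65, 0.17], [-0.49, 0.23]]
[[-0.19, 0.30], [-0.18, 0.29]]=z @ [[0.22, -0.30], [-0.3, 0.62]]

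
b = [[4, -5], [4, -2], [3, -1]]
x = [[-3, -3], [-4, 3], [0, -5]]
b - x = [[7, -2], [8, -5], [3, 4]]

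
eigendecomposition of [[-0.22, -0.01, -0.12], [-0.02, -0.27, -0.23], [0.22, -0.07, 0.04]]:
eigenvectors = [[-0.39, -0.58, 0.24], [-0.61, -0.69, 0.97], [0.69, 0.44, 0.05]]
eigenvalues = [-0.02, -0.14, -0.29]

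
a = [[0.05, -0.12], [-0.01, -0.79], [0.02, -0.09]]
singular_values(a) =[0.8, 0.05]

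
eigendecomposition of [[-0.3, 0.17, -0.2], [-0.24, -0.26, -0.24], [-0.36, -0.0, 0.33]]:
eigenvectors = [[(-0.3+0j), -0.12+0.51j, (-0.12-0.51j)],[-0.21+0.00j, -0.81+0.00j, (-0.81-0j)],[(0.93+0j), (-0.14+0.23j), (-0.14-0.23j)]]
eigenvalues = [(0.45+0j), (-0.34+0.22j), (-0.34-0.22j)]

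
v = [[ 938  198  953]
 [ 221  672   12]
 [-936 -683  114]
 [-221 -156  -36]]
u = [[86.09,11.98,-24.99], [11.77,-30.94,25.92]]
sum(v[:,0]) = 2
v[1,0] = 221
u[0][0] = 86.09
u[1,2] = 25.92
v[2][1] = -683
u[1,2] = 25.92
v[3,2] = -36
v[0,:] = [938, 198, 953]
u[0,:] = [86.09, 11.98, -24.99]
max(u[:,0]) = 86.09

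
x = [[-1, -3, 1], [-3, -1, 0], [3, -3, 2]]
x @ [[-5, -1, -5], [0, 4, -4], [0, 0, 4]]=[[5, -11, 21], [15, -1, 19], [-15, -15, 5]]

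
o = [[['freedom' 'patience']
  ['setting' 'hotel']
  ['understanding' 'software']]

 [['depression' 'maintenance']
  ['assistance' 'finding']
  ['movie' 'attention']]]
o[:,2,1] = ['software', 'attention']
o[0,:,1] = ['patience', 'hotel', 'software']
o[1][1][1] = 'finding'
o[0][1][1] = 'hotel'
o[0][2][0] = 'understanding'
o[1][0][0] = 'depression'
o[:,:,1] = [['patience', 'hotel', 'software'], ['maintenance', 'finding', 'attention']]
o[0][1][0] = 'setting'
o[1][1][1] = 'finding'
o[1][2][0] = 'movie'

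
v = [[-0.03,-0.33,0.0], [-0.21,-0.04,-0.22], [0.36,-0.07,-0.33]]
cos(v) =[[0.96, -0.01, -0.04], [0.03, 0.96, -0.04], [0.06, 0.05, 0.94]]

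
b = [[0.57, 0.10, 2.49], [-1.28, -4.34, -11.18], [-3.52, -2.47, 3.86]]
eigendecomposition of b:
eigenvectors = [[0.31, 0.67, 0.08], [-0.74, -0.69, -0.98], [0.59, 0.28, -0.20]]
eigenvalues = [5.12, 1.52, -6.55]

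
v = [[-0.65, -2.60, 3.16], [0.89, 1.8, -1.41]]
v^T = [[-0.65, 0.89], [-2.6, 1.8], [3.16, -1.41]]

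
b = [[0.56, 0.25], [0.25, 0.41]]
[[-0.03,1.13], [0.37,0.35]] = b@[[-0.64, 2.25], [1.30, -0.52]]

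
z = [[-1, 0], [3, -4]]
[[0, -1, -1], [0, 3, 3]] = z@ [[0, 1, 1], [0, 0, 0]]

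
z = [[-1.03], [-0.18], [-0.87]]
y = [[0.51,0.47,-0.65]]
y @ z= [[-0.04]]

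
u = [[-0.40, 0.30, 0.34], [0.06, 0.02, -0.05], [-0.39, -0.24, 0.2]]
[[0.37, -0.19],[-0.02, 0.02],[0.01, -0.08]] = u @ [[-0.29, 0.27], [0.62, -0.17], [0.21, -0.1]]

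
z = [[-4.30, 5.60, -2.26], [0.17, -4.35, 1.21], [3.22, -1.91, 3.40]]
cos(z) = [[-1.89,-5.15,0.68], [0.43,-1.07,0.13], [0.49,2.5,-1.11]]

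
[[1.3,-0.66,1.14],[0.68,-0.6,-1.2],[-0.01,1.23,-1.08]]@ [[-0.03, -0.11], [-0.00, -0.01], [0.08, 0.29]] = [[0.05, 0.19], [-0.12, -0.42], [-0.09, -0.32]]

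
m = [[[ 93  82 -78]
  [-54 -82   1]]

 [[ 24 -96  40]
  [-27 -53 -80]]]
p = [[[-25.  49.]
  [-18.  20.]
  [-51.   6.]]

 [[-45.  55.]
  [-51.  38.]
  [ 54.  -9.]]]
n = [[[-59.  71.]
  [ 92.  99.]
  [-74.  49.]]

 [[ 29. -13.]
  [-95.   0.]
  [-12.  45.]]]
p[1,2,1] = -9.0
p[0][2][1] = 6.0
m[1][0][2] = 40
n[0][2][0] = -74.0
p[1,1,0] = -51.0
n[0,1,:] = [92.0, 99.0]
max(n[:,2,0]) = -12.0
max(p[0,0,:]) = 49.0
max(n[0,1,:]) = 99.0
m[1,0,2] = 40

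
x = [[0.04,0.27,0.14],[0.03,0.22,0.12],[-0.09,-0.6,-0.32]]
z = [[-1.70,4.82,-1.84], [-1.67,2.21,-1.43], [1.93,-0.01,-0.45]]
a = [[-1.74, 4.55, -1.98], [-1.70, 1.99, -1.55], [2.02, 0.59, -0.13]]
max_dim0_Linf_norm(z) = 4.82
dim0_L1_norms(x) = [0.16, 1.09, 0.58]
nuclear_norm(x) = 0.80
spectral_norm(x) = 0.79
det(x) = -0.00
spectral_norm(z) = 6.23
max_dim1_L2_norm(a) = 5.26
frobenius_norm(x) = 0.79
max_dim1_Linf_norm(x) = 0.6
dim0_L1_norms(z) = [5.3, 7.04, 3.72]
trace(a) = 0.12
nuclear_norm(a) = 8.72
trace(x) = -0.06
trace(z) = 0.06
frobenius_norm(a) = 6.43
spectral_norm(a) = 6.02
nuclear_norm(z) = 8.81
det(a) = -6.45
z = x + a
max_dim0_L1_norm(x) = 1.09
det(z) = -7.39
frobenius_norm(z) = 6.57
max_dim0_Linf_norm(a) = 4.55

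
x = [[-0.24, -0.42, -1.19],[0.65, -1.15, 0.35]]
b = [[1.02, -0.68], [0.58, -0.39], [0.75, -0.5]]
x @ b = [[-1.38, 0.92], [0.26, -0.17]]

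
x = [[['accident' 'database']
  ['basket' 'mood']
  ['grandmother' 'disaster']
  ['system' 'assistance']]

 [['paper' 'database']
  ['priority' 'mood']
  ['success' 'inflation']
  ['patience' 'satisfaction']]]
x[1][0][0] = 'paper'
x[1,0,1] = 'database'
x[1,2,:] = ['success', 'inflation']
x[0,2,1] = 'disaster'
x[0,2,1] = 'disaster'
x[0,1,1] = 'mood'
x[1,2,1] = 'inflation'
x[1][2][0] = 'success'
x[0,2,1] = 'disaster'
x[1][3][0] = 'patience'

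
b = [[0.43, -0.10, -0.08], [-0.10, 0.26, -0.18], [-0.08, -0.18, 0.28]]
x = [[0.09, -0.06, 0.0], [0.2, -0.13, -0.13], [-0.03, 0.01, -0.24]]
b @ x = [[0.02, -0.01, 0.03], [0.05, -0.03, 0.01], [-0.05, 0.03, -0.04]]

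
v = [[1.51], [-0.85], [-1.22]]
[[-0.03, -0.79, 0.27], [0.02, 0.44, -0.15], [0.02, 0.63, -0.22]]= v@[[-0.02, -0.52, 0.18]]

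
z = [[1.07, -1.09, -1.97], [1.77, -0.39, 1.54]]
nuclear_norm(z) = 4.86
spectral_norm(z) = 2.59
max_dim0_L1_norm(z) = 3.51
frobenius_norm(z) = 3.45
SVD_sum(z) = [[-0.1, -0.56, -2.06], [0.07, 0.38, 1.41]] + [[1.17, -0.53, 0.09], [1.70, -0.77, 0.13]]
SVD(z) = [[-0.83, 0.56], [0.56, 0.83]] @ diag([2.588907654920196, 2.2733361287534257]) @ [[0.04, 0.26, 0.96], [0.91, -0.41, 0.07]]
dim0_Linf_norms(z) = [1.77, 1.09, 1.97]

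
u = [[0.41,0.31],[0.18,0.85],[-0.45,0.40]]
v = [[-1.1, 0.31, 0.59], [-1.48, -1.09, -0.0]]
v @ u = [[-0.66,0.16], [-0.8,-1.39]]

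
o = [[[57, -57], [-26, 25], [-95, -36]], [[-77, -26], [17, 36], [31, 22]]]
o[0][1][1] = 25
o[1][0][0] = -77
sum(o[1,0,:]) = -103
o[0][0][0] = 57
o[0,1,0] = -26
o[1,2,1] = 22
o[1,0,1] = -26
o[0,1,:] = [-26, 25]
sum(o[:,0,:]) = -103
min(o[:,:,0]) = -95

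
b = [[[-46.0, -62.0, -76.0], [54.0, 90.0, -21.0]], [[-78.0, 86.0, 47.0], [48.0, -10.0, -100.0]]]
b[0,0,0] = -46.0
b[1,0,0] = -78.0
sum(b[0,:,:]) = -61.0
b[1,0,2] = 47.0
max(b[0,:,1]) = 90.0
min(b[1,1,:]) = -100.0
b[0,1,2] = -21.0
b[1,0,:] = [-78.0, 86.0, 47.0]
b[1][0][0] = -78.0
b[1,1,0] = 48.0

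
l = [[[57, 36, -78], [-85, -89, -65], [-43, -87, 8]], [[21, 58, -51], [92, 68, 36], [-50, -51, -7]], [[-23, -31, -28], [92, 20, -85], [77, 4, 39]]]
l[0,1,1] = -89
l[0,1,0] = -85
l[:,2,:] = [[-43, -87, 8], [-50, -51, -7], [77, 4, 39]]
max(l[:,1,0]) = 92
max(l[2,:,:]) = 92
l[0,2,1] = -87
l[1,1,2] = 36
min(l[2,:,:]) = -85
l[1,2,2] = -7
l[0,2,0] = -43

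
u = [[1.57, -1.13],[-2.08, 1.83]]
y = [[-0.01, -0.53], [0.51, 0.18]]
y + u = [[1.56, -1.66],[-1.57, 2.01]]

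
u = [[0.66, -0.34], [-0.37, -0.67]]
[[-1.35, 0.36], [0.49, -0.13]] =u@[[-1.89, 0.5],  [0.31, -0.08]]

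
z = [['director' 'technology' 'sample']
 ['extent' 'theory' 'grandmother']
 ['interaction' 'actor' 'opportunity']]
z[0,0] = 'director'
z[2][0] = 'interaction'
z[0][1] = 'technology'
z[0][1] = 'technology'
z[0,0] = 'director'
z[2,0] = 'interaction'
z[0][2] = 'sample'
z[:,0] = ['director', 'extent', 'interaction']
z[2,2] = 'opportunity'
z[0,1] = 'technology'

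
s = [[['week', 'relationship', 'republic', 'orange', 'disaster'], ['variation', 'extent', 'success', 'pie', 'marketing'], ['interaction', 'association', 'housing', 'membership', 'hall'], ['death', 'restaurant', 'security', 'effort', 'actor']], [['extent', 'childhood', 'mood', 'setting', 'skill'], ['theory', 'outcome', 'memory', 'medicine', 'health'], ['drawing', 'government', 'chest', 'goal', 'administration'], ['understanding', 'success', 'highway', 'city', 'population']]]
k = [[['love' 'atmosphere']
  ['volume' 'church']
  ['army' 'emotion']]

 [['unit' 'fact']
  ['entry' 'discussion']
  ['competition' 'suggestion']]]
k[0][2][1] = 'emotion'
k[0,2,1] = 'emotion'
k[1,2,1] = 'suggestion'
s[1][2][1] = 'government'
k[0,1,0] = 'volume'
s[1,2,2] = 'chest'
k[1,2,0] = 'competition'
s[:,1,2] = ['success', 'memory']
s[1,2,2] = 'chest'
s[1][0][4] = 'skill'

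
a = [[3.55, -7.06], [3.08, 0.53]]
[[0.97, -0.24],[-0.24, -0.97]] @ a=[[2.70,-6.98], [-3.84,1.18]]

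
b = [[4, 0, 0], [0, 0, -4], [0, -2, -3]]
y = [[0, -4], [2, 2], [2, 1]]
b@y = [[0, -16], [-8, -4], [-10, -7]]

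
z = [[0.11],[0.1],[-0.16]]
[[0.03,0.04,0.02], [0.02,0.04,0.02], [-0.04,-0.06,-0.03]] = z @[[0.25, 0.36, 0.21]]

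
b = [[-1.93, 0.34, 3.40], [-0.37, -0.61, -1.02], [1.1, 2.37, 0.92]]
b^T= [[-1.93, -0.37, 1.10], [0.34, -0.61, 2.37], [3.4, -1.02, 0.92]]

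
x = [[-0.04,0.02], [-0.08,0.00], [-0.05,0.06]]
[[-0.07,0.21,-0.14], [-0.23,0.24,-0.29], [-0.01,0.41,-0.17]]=x@ [[2.90,-3.01,3.59], [2.31,4.32,0.24]]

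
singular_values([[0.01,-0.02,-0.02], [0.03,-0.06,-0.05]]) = [0.09, 0.0]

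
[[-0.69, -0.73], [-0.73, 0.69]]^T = [[-0.69, -0.73], [-0.73, 0.69]]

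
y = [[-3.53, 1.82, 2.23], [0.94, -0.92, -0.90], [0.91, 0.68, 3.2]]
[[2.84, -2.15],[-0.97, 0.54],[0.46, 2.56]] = y @ [[-0.49, 0.82], [0.35, -0.39], [0.21, 0.65]]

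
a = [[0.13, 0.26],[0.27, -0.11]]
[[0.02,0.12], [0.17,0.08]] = a @ [[0.54,0.39], [-0.2,0.27]]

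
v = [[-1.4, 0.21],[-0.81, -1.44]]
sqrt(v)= [[0.23, 0.61], [-2.37, 0.11]]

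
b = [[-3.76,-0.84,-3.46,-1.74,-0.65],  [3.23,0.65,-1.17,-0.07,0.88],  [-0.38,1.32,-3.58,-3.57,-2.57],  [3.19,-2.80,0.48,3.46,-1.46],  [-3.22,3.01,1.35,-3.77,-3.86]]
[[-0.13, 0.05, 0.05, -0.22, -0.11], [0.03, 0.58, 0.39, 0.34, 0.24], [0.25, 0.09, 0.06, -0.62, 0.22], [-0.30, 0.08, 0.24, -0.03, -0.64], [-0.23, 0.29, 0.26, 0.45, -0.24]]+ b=[[-3.89, -0.79, -3.41, -1.96, -0.76], [3.26, 1.23, -0.78, 0.27, 1.12], [-0.13, 1.41, -3.52, -4.19, -2.35], [2.89, -2.72, 0.72, 3.43, -2.1], [-3.45, 3.3, 1.61, -3.32, -4.10]]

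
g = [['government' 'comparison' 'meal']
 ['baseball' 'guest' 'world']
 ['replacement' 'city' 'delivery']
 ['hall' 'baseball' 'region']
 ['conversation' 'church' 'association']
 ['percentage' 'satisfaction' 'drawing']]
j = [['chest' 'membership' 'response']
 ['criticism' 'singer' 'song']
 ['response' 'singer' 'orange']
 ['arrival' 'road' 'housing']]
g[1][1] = 'guest'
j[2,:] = ['response', 'singer', 'orange']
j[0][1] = 'membership'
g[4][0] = 'conversation'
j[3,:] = ['arrival', 'road', 'housing']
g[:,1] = ['comparison', 'guest', 'city', 'baseball', 'church', 'satisfaction']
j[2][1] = 'singer'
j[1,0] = 'criticism'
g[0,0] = 'government'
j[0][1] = 'membership'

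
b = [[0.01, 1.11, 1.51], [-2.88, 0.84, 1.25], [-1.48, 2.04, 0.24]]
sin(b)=[[3.14, 0.39, 1.66], [-2.88, 2.68, 2.73], [-0.26, 2.79, 1.72]]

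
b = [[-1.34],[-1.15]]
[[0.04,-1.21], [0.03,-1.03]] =b @ [[-0.03, 0.90]]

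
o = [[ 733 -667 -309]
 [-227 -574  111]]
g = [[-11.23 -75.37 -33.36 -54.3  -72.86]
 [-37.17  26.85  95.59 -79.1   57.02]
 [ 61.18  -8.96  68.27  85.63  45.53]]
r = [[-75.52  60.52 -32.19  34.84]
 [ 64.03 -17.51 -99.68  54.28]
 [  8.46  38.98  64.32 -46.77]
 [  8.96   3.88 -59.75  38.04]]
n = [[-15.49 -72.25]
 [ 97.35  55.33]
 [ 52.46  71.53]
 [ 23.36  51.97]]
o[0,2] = -309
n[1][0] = 97.35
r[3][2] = -59.75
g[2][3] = 85.63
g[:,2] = [-33.36, 95.59, 68.27]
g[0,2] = -33.36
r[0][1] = 60.52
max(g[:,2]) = 95.59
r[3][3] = 38.04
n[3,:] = [23.36, 51.97]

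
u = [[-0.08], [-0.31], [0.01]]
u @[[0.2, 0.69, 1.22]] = [[-0.02, -0.06, -0.1], [-0.06, -0.21, -0.38], [0.00, 0.01, 0.01]]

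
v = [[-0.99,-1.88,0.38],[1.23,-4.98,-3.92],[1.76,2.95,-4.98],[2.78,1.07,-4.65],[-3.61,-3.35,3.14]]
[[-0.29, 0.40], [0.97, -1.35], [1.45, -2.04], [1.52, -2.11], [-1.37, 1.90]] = v @ [[0.17, -0.23], [0.02, -0.03], [-0.22, 0.31]]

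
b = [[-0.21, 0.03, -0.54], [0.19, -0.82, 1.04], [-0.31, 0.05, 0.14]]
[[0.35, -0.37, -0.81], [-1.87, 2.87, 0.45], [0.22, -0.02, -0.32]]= b @ [[-0.58,-0.13,1.60], [1.73,-2.8,1.00], [-0.33,0.58,0.93]]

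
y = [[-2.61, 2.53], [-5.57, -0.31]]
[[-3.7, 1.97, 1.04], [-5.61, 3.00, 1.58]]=y@[[1.03, -0.55, -0.29], [-0.40, 0.21, 0.11]]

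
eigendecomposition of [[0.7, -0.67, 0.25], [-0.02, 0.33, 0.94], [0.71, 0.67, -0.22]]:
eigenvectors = [[(0.33+0j), (0.67+0j), (0.67-0j)], [0.55+0.00j, -0.14-0.57j, (-0.14+0.57j)], [(-0.77+0j), 0.19-0.41j, 0.19+0.41j]]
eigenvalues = [(-1+0j), (0.91+0.42j), (0.91-0.42j)]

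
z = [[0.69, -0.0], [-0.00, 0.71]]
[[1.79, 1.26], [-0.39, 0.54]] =z @ [[2.60,  1.82], [-0.55,  0.76]]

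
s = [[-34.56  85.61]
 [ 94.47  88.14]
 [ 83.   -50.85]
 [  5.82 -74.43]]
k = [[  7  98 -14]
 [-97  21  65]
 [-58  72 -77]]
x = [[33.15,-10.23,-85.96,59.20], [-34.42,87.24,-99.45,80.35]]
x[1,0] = -34.42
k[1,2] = 65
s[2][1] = -50.85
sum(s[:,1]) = 48.47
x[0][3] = 59.2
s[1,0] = 94.47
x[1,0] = -34.42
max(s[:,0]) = 94.47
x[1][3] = 80.35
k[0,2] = -14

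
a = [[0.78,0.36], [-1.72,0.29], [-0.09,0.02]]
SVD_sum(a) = [[0.75, -0.05], [-1.73, 0.11], [-0.09, 0.01]] + [[0.03,  0.41], [0.01,  0.18], [0.00,  0.01]]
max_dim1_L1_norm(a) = 2.01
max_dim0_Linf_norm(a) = 1.72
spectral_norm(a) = 1.89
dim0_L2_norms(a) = [1.89, 0.46]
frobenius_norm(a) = 1.95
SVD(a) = [[-0.40, -0.92], [0.92, -0.40], [0.05, -0.03]] @ diag([1.8945221545796784, 0.44697405495931486]) @ [[-1.00,0.06], [-0.06,-1.0]]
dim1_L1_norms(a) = [1.14, 2.01, 0.11]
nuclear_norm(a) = 2.34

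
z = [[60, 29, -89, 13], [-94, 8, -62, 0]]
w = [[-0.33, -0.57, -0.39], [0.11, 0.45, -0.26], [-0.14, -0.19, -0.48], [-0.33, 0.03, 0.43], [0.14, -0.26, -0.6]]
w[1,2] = -0.262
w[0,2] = -0.394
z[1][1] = 8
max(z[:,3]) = 13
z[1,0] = -94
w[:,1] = [-0.566, 0.446, -0.186, 0.03, -0.261]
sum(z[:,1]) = 37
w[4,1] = -0.261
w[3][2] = 0.427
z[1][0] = -94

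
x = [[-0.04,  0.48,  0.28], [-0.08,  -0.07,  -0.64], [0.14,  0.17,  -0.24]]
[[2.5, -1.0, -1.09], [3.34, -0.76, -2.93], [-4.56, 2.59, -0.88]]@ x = [[-0.17,1.08,1.60], [-0.48,1.16,2.12], [-0.15,-2.52,-2.72]]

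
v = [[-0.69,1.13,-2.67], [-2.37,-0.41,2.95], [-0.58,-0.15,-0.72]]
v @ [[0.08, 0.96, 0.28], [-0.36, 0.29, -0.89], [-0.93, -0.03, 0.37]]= [[2.02, -0.25, -2.19], [-2.79, -2.48, 0.79], [0.68, -0.58, -0.30]]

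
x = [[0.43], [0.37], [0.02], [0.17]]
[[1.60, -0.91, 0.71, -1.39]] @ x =[[0.13]]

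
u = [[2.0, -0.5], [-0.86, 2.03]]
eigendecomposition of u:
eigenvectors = [[-0.62, 0.6], [-0.79, -0.80]]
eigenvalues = [1.36, 2.67]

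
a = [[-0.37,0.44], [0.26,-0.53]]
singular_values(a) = [0.82, 0.1]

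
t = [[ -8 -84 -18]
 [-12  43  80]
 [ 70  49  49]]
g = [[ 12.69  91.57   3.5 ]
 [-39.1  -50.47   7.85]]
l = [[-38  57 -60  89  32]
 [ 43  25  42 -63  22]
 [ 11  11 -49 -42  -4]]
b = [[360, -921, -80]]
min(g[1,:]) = -50.47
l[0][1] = 57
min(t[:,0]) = -12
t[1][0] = -12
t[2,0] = 70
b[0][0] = 360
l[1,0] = 43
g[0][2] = 3.5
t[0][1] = -84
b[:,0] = [360]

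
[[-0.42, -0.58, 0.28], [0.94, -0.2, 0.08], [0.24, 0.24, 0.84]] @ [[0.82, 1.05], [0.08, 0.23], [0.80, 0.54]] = [[-0.17, -0.42], [0.82, 0.98], [0.89, 0.76]]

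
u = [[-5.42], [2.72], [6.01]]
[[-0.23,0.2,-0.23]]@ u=[[0.41]]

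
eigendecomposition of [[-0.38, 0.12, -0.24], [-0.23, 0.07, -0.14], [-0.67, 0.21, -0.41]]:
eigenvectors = [[-0.48, -0.44, -0.21], [-0.28, 0.29, -0.97], [-0.83, 0.85, -0.15]]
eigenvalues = [-0.72, 0.01, -0.0]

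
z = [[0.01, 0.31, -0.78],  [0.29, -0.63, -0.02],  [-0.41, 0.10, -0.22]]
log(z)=[[(-0.53+1.2j), -0.30-0.35j, (0.14+2.1j)], [(-0.19-0.51j), (-0.48+3.05j), (-0.25+0.56j)], [(0.11+1.03j), (-0.25+0.18j), (-0.59+2.03j)]]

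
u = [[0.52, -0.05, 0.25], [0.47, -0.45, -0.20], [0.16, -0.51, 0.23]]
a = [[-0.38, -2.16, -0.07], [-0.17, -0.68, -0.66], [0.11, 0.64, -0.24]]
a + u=[[0.14, -2.21, 0.18],[0.3, -1.13, -0.86],[0.27, 0.13, -0.01]]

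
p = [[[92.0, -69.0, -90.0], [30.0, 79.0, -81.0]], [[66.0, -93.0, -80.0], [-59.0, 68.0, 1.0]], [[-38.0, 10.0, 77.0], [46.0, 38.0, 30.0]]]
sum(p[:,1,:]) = 152.0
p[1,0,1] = -93.0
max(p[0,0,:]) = 92.0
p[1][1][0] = -59.0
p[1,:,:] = [[66.0, -93.0, -80.0], [-59.0, 68.0, 1.0]]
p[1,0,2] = -80.0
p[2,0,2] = 77.0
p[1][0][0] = 66.0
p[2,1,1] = 38.0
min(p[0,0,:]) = -90.0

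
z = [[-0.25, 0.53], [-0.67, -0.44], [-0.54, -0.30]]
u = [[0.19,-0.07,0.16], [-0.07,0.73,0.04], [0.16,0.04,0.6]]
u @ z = [[-0.09, 0.08], [-0.49, -0.37], [-0.39, -0.11]]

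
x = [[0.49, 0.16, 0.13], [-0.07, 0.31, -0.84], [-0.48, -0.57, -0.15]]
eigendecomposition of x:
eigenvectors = [[-0.19, 0.78, -0.17], [0.67, -0.63, -0.82], [0.71, -0.03, 0.55]]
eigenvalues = [-0.56, 0.36, 0.85]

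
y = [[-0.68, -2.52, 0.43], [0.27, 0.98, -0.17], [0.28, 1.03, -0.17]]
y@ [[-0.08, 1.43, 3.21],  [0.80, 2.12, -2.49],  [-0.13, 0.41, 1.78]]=[[-2.02, -6.14, 4.86],[0.78, 2.39, -1.88],[0.82, 2.51, -1.97]]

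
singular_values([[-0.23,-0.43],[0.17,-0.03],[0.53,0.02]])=[0.64, 0.37]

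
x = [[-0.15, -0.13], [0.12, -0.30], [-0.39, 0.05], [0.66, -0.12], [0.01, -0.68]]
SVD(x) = [[-0.03,-0.28],  [0.34,-0.22],  [-0.39,-0.31],  [0.68,0.49],  [0.53,-0.74]] @ diag([0.8537911700136821, 0.6942194451372475]) @ [[0.76, -0.65],[0.65, 0.76]]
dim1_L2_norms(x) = [0.2, 0.32, 0.39, 0.67, 0.68]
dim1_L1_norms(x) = [0.28, 0.42, 0.44, 0.78, 0.69]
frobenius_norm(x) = 1.10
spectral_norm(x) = 0.85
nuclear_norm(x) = 1.55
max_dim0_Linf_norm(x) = 0.68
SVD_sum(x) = [[-0.02, 0.02], [0.22, -0.19], [-0.25, 0.21], [0.44, -0.38], [0.34, -0.29]] + [[-0.13, -0.15], [-0.10, -0.11], [-0.14, -0.16], [0.22, 0.26], [-0.33, -0.39]]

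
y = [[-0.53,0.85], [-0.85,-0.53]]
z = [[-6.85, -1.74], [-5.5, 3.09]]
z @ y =[[5.11, -4.90], [0.29, -6.31]]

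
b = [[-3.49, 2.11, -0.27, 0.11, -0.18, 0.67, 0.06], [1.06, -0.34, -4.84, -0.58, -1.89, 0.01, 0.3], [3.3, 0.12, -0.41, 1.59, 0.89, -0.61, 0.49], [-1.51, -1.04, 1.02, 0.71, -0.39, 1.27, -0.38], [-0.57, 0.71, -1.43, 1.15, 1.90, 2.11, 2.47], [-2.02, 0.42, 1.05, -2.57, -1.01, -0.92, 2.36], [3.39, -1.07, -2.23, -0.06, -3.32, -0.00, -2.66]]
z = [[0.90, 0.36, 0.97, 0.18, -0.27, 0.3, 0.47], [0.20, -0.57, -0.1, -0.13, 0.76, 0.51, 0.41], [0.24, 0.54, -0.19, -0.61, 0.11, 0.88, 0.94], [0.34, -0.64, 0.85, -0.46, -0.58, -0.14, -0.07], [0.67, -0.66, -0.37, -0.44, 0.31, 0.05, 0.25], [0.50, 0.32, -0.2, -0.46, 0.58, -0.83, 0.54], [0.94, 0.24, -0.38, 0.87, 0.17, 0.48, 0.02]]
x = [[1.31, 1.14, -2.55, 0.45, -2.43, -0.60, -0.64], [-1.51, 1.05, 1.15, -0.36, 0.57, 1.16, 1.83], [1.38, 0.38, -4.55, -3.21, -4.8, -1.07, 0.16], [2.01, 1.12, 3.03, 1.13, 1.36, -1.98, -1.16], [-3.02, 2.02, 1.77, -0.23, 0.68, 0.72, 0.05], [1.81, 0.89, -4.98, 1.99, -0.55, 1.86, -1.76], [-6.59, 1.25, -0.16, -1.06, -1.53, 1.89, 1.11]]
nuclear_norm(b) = 26.38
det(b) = 1599.46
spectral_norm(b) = 8.22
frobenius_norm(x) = 14.72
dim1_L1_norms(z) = [3.45, 2.68, 3.51, 3.08, 2.75, 3.43, 3.1]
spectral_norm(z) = 2.04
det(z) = -0.00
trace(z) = -0.82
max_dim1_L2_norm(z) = 1.56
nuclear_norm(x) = 29.93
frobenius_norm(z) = 3.65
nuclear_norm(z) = 8.54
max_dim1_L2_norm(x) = 7.57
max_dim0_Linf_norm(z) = 0.97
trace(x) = 2.59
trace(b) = -5.21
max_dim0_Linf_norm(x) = 6.59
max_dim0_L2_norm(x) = 8.11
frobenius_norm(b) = 11.88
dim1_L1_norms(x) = [9.12, 7.63, 15.55, 11.79, 8.49, 13.84, 13.59]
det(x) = -5.67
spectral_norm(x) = 10.06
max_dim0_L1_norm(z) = 3.79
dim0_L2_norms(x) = [8.11, 3.2, 8.1, 4.13, 5.85, 3.78, 3.08]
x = z @ b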